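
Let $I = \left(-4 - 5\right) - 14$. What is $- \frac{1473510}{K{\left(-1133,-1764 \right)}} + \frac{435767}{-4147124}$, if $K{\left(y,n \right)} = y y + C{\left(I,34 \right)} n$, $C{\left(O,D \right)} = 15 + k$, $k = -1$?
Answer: $- \frac{6659456287871}{5221200086132} \approx -1.2755$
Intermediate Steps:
$I = -23$ ($I = -9 - 14 = -23$)
$C{\left(O,D \right)} = 14$ ($C{\left(O,D \right)} = 15 - 1 = 14$)
$K{\left(y,n \right)} = y^{2} + 14 n$ ($K{\left(y,n \right)} = y y + 14 n = y^{2} + 14 n$)
$- \frac{1473510}{K{\left(-1133,-1764 \right)}} + \frac{435767}{-4147124} = - \frac{1473510}{\left(-1133\right)^{2} + 14 \left(-1764\right)} + \frac{435767}{-4147124} = - \frac{1473510}{1283689 - 24696} + 435767 \left(- \frac{1}{4147124}\right) = - \frac{1473510}{1258993} - \frac{435767}{4147124} = - \frac{6659456287871}{5221200086132}$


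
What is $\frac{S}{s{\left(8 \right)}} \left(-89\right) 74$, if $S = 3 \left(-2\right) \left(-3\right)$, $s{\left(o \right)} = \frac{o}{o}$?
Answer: $-118548$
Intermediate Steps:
$s{\left(o \right)} = 1$
$S = 18$ ($S = \left(-6\right) \left(-3\right) = 18$)
$\frac{S}{s{\left(8 \right)}} \left(-89\right) 74 = \frac{18}{1} \left(-89\right) 74 = 18 \cdot 1 \left(-89\right) 74 = 18 \left(-89\right) 74 = \left(-1602\right) 74 = -118548$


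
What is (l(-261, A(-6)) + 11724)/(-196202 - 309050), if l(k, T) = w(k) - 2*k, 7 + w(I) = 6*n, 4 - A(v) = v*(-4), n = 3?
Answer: -12257/505252 ≈ -0.024259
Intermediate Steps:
A(v) = 4 + 4*v (A(v) = 4 - v*(-4) = 4 - (-4)*v = 4 + 4*v)
w(I) = 11 (w(I) = -7 + 6*3 = -7 + 18 = 11)
l(k, T) = 11 - 2*k
(l(-261, A(-6)) + 11724)/(-196202 - 309050) = ((11 - 2*(-261)) + 11724)/(-196202 - 309050) = ((11 + 522) + 11724)/(-505252) = (533 + 11724)*(-1/505252) = 12257*(-1/505252) = -12257/505252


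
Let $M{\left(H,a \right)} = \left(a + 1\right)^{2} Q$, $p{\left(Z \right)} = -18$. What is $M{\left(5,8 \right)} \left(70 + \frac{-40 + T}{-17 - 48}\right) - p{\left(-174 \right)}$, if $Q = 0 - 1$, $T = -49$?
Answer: $- \frac{374589}{65} \approx -5762.9$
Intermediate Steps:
$Q = -1$
$M{\left(H,a \right)} = - \left(1 + a\right)^{2}$ ($M{\left(H,a \right)} = \left(a + 1\right)^{2} \left(-1\right) = \left(1 + a\right)^{2} \left(-1\right) = - \left(1 + a\right)^{2}$)
$M{\left(5,8 \right)} \left(70 + \frac{-40 + T}{-17 - 48}\right) - p{\left(-174 \right)} = - \left(1 + 8\right)^{2} \left(70 + \frac{-40 - 49}{-17 - 48}\right) - -18 = - 9^{2} \left(70 - \frac{89}{-65}\right) + 18 = \left(-1\right) 81 \left(70 - - \frac{89}{65}\right) + 18 = - 81 \left(70 + \frac{89}{65}\right) + 18 = \left(-81\right) \frac{4639}{65} + 18 = - \frac{375759}{65} + 18 = - \frac{374589}{65}$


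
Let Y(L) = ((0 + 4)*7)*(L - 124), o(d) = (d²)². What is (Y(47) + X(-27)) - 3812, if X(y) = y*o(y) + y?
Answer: -14354902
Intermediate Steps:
o(d) = d⁴
Y(L) = -3472 + 28*L (Y(L) = (4*7)*(-124 + L) = 28*(-124 + L) = -3472 + 28*L)
X(y) = y + y⁵ (X(y) = y*y⁴ + y = y⁵ + y = y + y⁵)
(Y(47) + X(-27)) - 3812 = ((-3472 + 28*47) + (-27 + (-27)⁵)) - 3812 = ((-3472 + 1316) + (-27 - 14348907)) - 3812 = (-2156 - 14348934) - 3812 = -14351090 - 3812 = -14354902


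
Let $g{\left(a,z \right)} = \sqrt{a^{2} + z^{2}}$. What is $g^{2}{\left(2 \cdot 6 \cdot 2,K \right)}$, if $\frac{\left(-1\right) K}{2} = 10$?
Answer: $976$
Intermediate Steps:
$K = -20$ ($K = \left(-2\right) 10 = -20$)
$g^{2}{\left(2 \cdot 6 \cdot 2,K \right)} = \left(\sqrt{\left(2 \cdot 6 \cdot 2\right)^{2} + \left(-20\right)^{2}}\right)^{2} = \left(\sqrt{\left(12 \cdot 2\right)^{2} + 400}\right)^{2} = \left(\sqrt{24^{2} + 400}\right)^{2} = \left(\sqrt{576 + 400}\right)^{2} = \left(\sqrt{976}\right)^{2} = \left(4 \sqrt{61}\right)^{2} = 976$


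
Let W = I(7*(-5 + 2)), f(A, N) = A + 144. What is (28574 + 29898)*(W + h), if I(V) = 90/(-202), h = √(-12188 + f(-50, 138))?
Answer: -2631240/101 + 58472*I*√12094 ≈ -26052.0 + 6.4303e+6*I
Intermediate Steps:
f(A, N) = 144 + A
h = I*√12094 (h = √(-12188 + (144 - 50)) = √(-12188 + 94) = √(-12094) = I*√12094 ≈ 109.97*I)
I(V) = -45/101 (I(V) = 90*(-1/202) = -45/101)
W = -45/101 ≈ -0.44554
(28574 + 29898)*(W + h) = (28574 + 29898)*(-45/101 + I*√12094) = 58472*(-45/101 + I*√12094) = -2631240/101 + 58472*I*√12094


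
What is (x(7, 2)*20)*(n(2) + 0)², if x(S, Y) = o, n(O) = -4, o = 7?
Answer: 2240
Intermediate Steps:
x(S, Y) = 7
(x(7, 2)*20)*(n(2) + 0)² = (7*20)*(-4 + 0)² = 140*(-4)² = 140*16 = 2240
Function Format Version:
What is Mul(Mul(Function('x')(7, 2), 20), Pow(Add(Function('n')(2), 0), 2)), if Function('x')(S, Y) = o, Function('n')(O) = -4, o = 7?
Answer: 2240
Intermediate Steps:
Function('x')(S, Y) = 7
Mul(Mul(Function('x')(7, 2), 20), Pow(Add(Function('n')(2), 0), 2)) = Mul(Mul(7, 20), Pow(Add(-4, 0), 2)) = Mul(140, Pow(-4, 2)) = Mul(140, 16) = 2240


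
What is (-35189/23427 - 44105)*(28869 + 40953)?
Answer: -8016209700192/2603 ≈ -3.0796e+9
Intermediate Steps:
(-35189/23427 - 44105)*(28869 + 40953) = (-35189*1/23427 - 44105)*69822 = (-35189/23427 - 44105)*69822 = -1033283024/23427*69822 = -8016209700192/2603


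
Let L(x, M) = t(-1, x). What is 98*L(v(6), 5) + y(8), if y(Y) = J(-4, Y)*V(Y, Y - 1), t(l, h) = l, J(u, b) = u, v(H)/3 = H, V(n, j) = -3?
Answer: -86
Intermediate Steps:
v(H) = 3*H
L(x, M) = -1
y(Y) = 12 (y(Y) = -4*(-3) = 12)
98*L(v(6), 5) + y(8) = 98*(-1) + 12 = -98 + 12 = -86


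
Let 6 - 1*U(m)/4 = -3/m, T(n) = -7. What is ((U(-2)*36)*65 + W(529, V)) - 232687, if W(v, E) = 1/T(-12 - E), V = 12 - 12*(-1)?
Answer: -1333970/7 ≈ -1.9057e+5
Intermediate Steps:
U(m) = 24 + 12/m (U(m) = 24 - (-12)/m = 24 + 12/m)
V = 24 (V = 12 + 12 = 24)
W(v, E) = -⅐ (W(v, E) = 1/(-7) = -⅐)
((U(-2)*36)*65 + W(529, V)) - 232687 = (((24 + 12/(-2))*36)*65 - ⅐) - 232687 = (((24 + 12*(-½))*36)*65 - ⅐) - 232687 = (((24 - 6)*36)*65 - ⅐) - 232687 = ((18*36)*65 - ⅐) - 232687 = (648*65 - ⅐) - 232687 = (42120 - ⅐) - 232687 = 294839/7 - 232687 = -1333970/7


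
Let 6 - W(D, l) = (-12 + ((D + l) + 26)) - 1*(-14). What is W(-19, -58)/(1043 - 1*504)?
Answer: 5/49 ≈ 0.10204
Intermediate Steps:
W(D, l) = -22 - D - l (W(D, l) = 6 - ((-12 + ((D + l) + 26)) - 1*(-14)) = 6 - ((-12 + (26 + D + l)) + 14) = 6 - ((14 + D + l) + 14) = 6 - (28 + D + l) = 6 + (-28 - D - l) = -22 - D - l)
W(-19, -58)/(1043 - 1*504) = (-22 - 1*(-19) - 1*(-58))/(1043 - 1*504) = (-22 + 19 + 58)/(1043 - 504) = 55/539 = 55*(1/539) = 5/49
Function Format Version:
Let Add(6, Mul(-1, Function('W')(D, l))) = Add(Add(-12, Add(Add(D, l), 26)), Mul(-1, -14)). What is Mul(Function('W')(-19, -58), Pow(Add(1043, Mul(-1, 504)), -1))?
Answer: Rational(5, 49) ≈ 0.10204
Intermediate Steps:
Function('W')(D, l) = Add(-22, Mul(-1, D), Mul(-1, l)) (Function('W')(D, l) = Add(6, Mul(-1, Add(Add(-12, Add(Add(D, l), 26)), Mul(-1, -14)))) = Add(6, Mul(-1, Add(Add(-12, Add(26, D, l)), 14))) = Add(6, Mul(-1, Add(Add(14, D, l), 14))) = Add(6, Mul(-1, Add(28, D, l))) = Add(6, Add(-28, Mul(-1, D), Mul(-1, l))) = Add(-22, Mul(-1, D), Mul(-1, l)))
Mul(Function('W')(-19, -58), Pow(Add(1043, Mul(-1, 504)), -1)) = Mul(Add(-22, Mul(-1, -19), Mul(-1, -58)), Pow(Add(1043, Mul(-1, 504)), -1)) = Mul(Add(-22, 19, 58), Pow(Add(1043, -504), -1)) = Mul(55, Pow(539, -1)) = Mul(55, Rational(1, 539)) = Rational(5, 49)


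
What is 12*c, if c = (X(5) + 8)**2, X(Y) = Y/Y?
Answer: 972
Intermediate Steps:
X(Y) = 1
c = 81 (c = (1 + 8)**2 = 9**2 = 81)
12*c = 12*81 = 972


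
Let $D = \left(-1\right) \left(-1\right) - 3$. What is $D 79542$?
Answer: $-159084$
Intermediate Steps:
$D = -2$ ($D = 1 - 3 = -2$)
$D 79542 = \left(-2\right) 79542 = -159084$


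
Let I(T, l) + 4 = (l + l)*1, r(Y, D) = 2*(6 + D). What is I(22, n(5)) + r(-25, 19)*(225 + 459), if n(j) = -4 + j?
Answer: 34198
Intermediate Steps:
r(Y, D) = 12 + 2*D
I(T, l) = -4 + 2*l (I(T, l) = -4 + (l + l)*1 = -4 + (2*l)*1 = -4 + 2*l)
I(22, n(5)) + r(-25, 19)*(225 + 459) = (-4 + 2*(-4 + 5)) + (12 + 2*19)*(225 + 459) = (-4 + 2*1) + (12 + 38)*684 = (-4 + 2) + 50*684 = -2 + 34200 = 34198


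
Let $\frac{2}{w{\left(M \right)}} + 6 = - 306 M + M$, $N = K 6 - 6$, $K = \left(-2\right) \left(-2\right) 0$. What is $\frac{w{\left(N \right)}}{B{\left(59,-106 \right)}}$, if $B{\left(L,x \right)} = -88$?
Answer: $- \frac{1}{80256} \approx -1.246 \cdot 10^{-5}$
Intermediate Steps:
$K = 0$ ($K = 4 \cdot 0 = 0$)
$N = -6$ ($N = 0 \cdot 6 - 6 = 0 - 6 = -6$)
$w{\left(M \right)} = \frac{2}{-6 - 305 M}$ ($w{\left(M \right)} = \frac{2}{-6 + \left(- 306 M + M\right)} = \frac{2}{-6 - 305 M}$)
$\frac{w{\left(N \right)}}{B{\left(59,-106 \right)}} = \frac{\left(-2\right) \frac{1}{6 + 305 \left(-6\right)}}{-88} = - \frac{2}{6 - 1830} \left(- \frac{1}{88}\right) = - \frac{2}{-1824} \left(- \frac{1}{88}\right) = \left(-2\right) \left(- \frac{1}{1824}\right) \left(- \frac{1}{88}\right) = \frac{1}{912} \left(- \frac{1}{88}\right) = - \frac{1}{80256}$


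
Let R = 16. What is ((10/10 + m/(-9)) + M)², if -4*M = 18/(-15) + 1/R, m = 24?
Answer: 1760929/921600 ≈ 1.9107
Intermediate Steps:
M = 91/320 (M = -(18/(-15) + 1/16)/4 = -(18*(-1/15) + 1*(1/16))/4 = -(-6/5 + 1/16)/4 = -¼*(-91/80) = 91/320 ≈ 0.28438)
((10/10 + m/(-9)) + M)² = ((10/10 + 24/(-9)) + 91/320)² = ((10*(⅒) + 24*(-⅑)) + 91/320)² = ((1 - 8/3) + 91/320)² = (-5/3 + 91/320)² = (-1327/960)² = 1760929/921600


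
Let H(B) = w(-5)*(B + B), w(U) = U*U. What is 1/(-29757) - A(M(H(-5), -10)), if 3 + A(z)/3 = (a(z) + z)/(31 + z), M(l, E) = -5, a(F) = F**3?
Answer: 714167/29757 ≈ 24.000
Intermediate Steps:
w(U) = U**2
H(B) = 50*B (H(B) = (-5)**2*(B + B) = 25*(2*B) = 50*B)
A(z) = -9 + 3*(z + z**3)/(31 + z) (A(z) = -9 + 3*((z**3 + z)/(31 + z)) = -9 + 3*((z + z**3)/(31 + z)) = -9 + 3*(z + z**3)/(31 + z))
1/(-29757) - A(M(H(-5), -10)) = 1/(-29757) - 3*(-93 + (-5)**3 - 2*(-5))/(31 - 5) = -1/29757 - 3*(-93 - 125 + 10)/26 = -1/29757 - 3*(-208)/26 = -1/29757 - 1*(-24) = -1/29757 + 24 = 714167/29757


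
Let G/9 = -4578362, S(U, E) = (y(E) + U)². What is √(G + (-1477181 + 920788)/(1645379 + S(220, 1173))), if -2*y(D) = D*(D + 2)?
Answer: 5*I*√8148486724118652354169520270/70312439583 ≈ 6419.1*I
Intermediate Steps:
y(D) = -D*(2 + D)/2 (y(D) = -D*(D + 2)/2 = -D*(2 + D)/2)
S(U, E) = (U - E*(2 + E)/2)² (S(U, E) = (-E*(2 + E)/2 + U)² = (U - E*(2 + E)/2)²)
G = -41205258 (G = 9*(-4578362) = -41205258)
√(G + (-1477181 + 920788)/(1645379 + S(220, 1173))) = √(-41205258 + (-1477181 + 920788)/(1645379 + (-2*220 + 1173*(2 + 1173))²/4)) = √(-41205258 - 556393/(1645379 + (-440 + 1173*1175)²/4)) = √(-41205258 - 556393/(1645379 + (-440 + 1378275)²/4)) = √(-41205258 - 556393/(1645379 + (¼)*1377835²)) = √(-41205258 - 556393/(1645379 + (¼)*1898429287225)) = √(-41205258 - 556393/(1645379 + 1898429287225/4)) = √(-41205258 - 556393/1898435868741/4) = √(-41205258 - 556393*4/1898435868741) = √(-41205258 - 2225572/1898435868741) = √(-78225539767929265750/1898435868741) = 5*I*√8148486724118652354169520270/70312439583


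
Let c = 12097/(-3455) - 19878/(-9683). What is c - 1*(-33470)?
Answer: 1119682527789/33454765 ≈ 33469.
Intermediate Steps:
c = -48456761/33454765 (c = 12097*(-1/3455) - 19878*(-1/9683) = -12097/3455 + 19878/9683 = -48456761/33454765 ≈ -1.4484)
c - 1*(-33470) = -48456761/33454765 - 1*(-33470) = -48456761/33454765 + 33470 = 1119682527789/33454765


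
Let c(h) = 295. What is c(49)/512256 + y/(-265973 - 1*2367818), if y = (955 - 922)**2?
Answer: 219121561/1349175242496 ≈ 0.00016241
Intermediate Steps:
y = 1089 (y = 33**2 = 1089)
c(49)/512256 + y/(-265973 - 1*2367818) = 295/512256 + 1089/(-265973 - 1*2367818) = 295*(1/512256) + 1089/(-265973 - 2367818) = 295/512256 + 1089/(-2633791) = 295/512256 + 1089*(-1/2633791) = 295/512256 - 1089/2633791 = 219121561/1349175242496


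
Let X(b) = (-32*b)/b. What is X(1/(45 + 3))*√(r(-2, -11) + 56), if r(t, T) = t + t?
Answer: -64*√13 ≈ -230.76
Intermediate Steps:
r(t, T) = 2*t
X(b) = -32
X(1/(45 + 3))*√(r(-2, -11) + 56) = -32*√(2*(-2) + 56) = -32*√(-4 + 56) = -64*√13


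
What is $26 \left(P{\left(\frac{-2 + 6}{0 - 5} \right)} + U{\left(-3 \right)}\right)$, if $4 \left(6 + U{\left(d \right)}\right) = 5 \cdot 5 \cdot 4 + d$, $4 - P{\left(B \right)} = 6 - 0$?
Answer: $\frac{845}{2} \approx 422.5$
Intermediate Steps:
$P{\left(B \right)} = -2$ ($P{\left(B \right)} = 4 - \left(6 - 0\right) = 4 - \left(6 + 0\right) = 4 - 6 = -2$)
$U{\left(d \right)} = 19 + \frac{d}{4}$ ($U{\left(d \right)} = -6 + \frac{5 \cdot 5 \cdot 4 + d}{4} = -6 + \frac{5 \cdot 20 + d}{4} = -6 + \frac{100 + d}{4} = -6 + \left(25 + \frac{d}{4}\right) = 19 + \frac{d}{4}$)
$26 \left(P{\left(\frac{-2 + 6}{0 - 5} \right)} + U{\left(-3 \right)}\right) = 26 \left(-2 + \left(19 + \frac{1}{4} \left(-3\right)\right)\right) = 26 \left(-2 + \left(19 - \frac{3}{4}\right)\right) = 26 \left(-2 + \frac{73}{4}\right) = 26 \cdot \frac{65}{4} = \frac{845}{2}$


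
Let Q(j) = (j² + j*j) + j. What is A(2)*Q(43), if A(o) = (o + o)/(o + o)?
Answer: 3741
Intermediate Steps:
Q(j) = j + 2*j² (Q(j) = (j² + j²) + j = 2*j² + j = j + 2*j²)
A(o) = 1 (A(o) = (2*o)/((2*o)) = (2*o)*(1/(2*o)) = 1)
A(2)*Q(43) = 1*(43*(1 + 2*43)) = 1*(43*(1 + 86)) = 1*(43*87) = 1*3741 = 3741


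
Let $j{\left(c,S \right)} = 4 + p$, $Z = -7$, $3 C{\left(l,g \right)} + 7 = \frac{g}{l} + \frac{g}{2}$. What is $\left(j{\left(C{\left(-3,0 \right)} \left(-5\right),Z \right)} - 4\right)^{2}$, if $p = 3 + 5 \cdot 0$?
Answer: $9$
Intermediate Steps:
$C{\left(l,g \right)} = - \frac{7}{3} + \frac{g}{6} + \frac{g}{3 l}$ ($C{\left(l,g \right)} = - \frac{7}{3} + \frac{\frac{g}{l} + \frac{g}{2}}{3} = - \frac{7}{3} + \frac{\frac{g}{2} + \frac{g}{l}}{3} = - \frac{7}{3} + \left(\frac{g}{6} + \frac{g}{3 l}\right) = - \frac{7}{3} + \frac{g}{6} + \frac{g}{3 l}$)
$p = 3$ ($p = 3 + 0 = 3$)
$j{\left(c,S \right)} = 7$ ($j{\left(c,S \right)} = 4 + 3 = 7$)
$\left(j{\left(C{\left(-3,0 \right)} \left(-5\right),Z \right)} - 4\right)^{2} = \left(7 - 4\right)^{2} = 3^{2} = 9$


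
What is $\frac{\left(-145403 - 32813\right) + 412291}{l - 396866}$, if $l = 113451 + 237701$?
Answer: $- \frac{78025}{15238} \approx -5.1204$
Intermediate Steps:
$l = 351152$
$\frac{\left(-145403 - 32813\right) + 412291}{l - 396866} = \frac{\left(-145403 - 32813\right) + 412291}{351152 - 396866} = \frac{-178216 + 412291}{-45714} = 234075 \left(- \frac{1}{45714}\right) = - \frac{78025}{15238}$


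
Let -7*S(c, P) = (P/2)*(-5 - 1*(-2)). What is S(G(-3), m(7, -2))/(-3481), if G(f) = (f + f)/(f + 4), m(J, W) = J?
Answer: -3/6962 ≈ -0.00043091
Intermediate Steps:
G(f) = 2*f/(4 + f) (G(f) = (2*f)/(4 + f) = 2*f/(4 + f))
S(c, P) = 3*P/14 (S(c, P) = -P/2*(-5 - 1*(-2))/7 = -P*(½)*(-5 + 2)/7 = -P/2*(-3)/7 = -(-3)*P/14 = 3*P/14)
S(G(-3), m(7, -2))/(-3481) = ((3/14)*7)/(-3481) = (3/2)*(-1/3481) = -3/6962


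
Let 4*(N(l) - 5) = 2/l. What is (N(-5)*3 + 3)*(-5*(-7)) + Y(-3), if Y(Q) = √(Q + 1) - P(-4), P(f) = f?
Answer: 1247/2 + I*√2 ≈ 623.5 + 1.4142*I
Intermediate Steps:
N(l) = 5 + 1/(2*l) (N(l) = 5 + (2/l)/4 = 5 + 1/(2*l))
Y(Q) = 4 + √(1 + Q) (Y(Q) = √(Q + 1) - 1*(-4) = √(1 + Q) + 4 = 4 + √(1 + Q))
(N(-5)*3 + 3)*(-5*(-7)) + Y(-3) = ((5 + (½)/(-5))*3 + 3)*(-5*(-7)) + (4 + √(1 - 3)) = ((5 + (½)*(-⅕))*3 + 3)*35 + (4 + √(-2)) = ((5 - ⅒)*3 + 3)*35 + (4 + I*√2) = ((49/10)*3 + 3)*35 + (4 + I*√2) = (147/10 + 3)*35 + (4 + I*√2) = (177/10)*35 + (4 + I*√2) = 1239/2 + (4 + I*√2) = 1247/2 + I*√2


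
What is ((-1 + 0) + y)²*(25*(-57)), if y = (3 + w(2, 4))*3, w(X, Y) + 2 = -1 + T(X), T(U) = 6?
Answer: -411825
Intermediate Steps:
w(X, Y) = 3 (w(X, Y) = -2 + (-1 + 6) = -2 + 5 = 3)
y = 18 (y = (3 + 3)*3 = 6*3 = 18)
((-1 + 0) + y)²*(25*(-57)) = ((-1 + 0) + 18)²*(25*(-57)) = (-1 + 18)²*(-1425) = 17²*(-1425) = 289*(-1425) = -411825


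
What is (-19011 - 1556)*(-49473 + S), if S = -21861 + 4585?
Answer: 1372826683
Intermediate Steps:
S = -17276
(-19011 - 1556)*(-49473 + S) = (-19011 - 1556)*(-49473 - 17276) = -20567*(-66749) = 1372826683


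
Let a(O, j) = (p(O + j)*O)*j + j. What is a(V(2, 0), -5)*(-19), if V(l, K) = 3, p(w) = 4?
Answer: 1235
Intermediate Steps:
a(O, j) = j + 4*O*j (a(O, j) = (4*O)*j + j = 4*O*j + j = j + 4*O*j)
a(V(2, 0), -5)*(-19) = -5*(1 + 4*3)*(-19) = -5*(1 + 12)*(-19) = -5*13*(-19) = -65*(-19) = 1235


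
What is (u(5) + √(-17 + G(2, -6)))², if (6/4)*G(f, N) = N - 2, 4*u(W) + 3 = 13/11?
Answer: (15 - 11*I*√201)²/1089 ≈ -22.127 - 4.2962*I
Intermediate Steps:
u(W) = -5/11 (u(W) = -¾ + (13/11)/4 = -¾ + (13*(1/11))/4 = -¾ + (¼)*(13/11) = -¾ + 13/44 = -5/11)
G(f, N) = -4/3 + 2*N/3 (G(f, N) = 2*(N - 2)/3 = 2*(-2 + N)/3 = -4/3 + 2*N/3)
(u(5) + √(-17 + G(2, -6)))² = (-5/11 + √(-17 + (-4/3 + (⅔)*(-6))))² = (-5/11 + √(-17 + (-4/3 - 4)))² = (-5/11 + √(-17 - 16/3))² = (-5/11 + √(-67/3))² = (-5/11 + I*√201/3)²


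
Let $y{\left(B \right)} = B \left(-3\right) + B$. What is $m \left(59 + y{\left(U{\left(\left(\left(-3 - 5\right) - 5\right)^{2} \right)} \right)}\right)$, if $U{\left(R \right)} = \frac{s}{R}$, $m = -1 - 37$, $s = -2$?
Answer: $- \frac{379050}{169} \approx -2242.9$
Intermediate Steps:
$m = -38$ ($m = -1 - 37 = -38$)
$U{\left(R \right)} = - \frac{2}{R}$
$y{\left(B \right)} = - 2 B$ ($y{\left(B \right)} = - 3 B + B = - 2 B$)
$m \left(59 + y{\left(U{\left(\left(\left(-3 - 5\right) - 5\right)^{2} \right)} \right)}\right) = - 38 \left(59 - 2 \left(- \frac{2}{\left(\left(-3 - 5\right) - 5\right)^{2}}\right)\right) = - 38 \left(59 - 2 \left(- \frac{2}{\left(-8 - 5\right)^{2}}\right)\right) = - 38 \left(59 - 2 \left(- \frac{2}{\left(-13\right)^{2}}\right)\right) = - 38 \left(59 - 2 \left(- \frac{2}{169}\right)\right) = - 38 \left(59 - 2 \left(\left(-2\right) \frac{1}{169}\right)\right) = - 38 \left(59 - - \frac{4}{169}\right) = - 38 \left(59 + \frac{4}{169}\right) = \left(-38\right) \frac{9975}{169} = - \frac{379050}{169}$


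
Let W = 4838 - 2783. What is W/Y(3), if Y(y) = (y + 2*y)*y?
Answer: 685/9 ≈ 76.111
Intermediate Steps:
Y(y) = 3*y² (Y(y) = (3*y)*y = 3*y²)
W = 2055
W/Y(3) = 2055/((3*3²)) = 2055/((3*9)) = 2055/27 = 2055*(1/27) = 685/9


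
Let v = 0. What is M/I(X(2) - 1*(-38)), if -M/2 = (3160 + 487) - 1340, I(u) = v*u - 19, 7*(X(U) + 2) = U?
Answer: 4614/19 ≈ 242.84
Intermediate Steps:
X(U) = -2 + U/7
I(u) = -19 (I(u) = 0*u - 19 = 0 - 19 = -19)
M = -4614 (M = -2*((3160 + 487) - 1340) = -2*(3647 - 1340) = -2*2307 = -4614)
M/I(X(2) - 1*(-38)) = -4614/(-19) = -4614*(-1/19) = 4614/19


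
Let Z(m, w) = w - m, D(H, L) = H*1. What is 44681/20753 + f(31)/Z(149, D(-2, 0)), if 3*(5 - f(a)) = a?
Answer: 20572541/9401109 ≈ 2.1883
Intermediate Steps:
D(H, L) = H
f(a) = 5 - a/3
44681/20753 + f(31)/Z(149, D(-2, 0)) = 44681/20753 + (5 - ⅓*31)/(-2 - 1*149) = 44681*(1/20753) + (5 - 31/3)/(-2 - 149) = 44681/20753 - 16/3/(-151) = 44681/20753 - 16/3*(-1/151) = 44681/20753 + 16/453 = 20572541/9401109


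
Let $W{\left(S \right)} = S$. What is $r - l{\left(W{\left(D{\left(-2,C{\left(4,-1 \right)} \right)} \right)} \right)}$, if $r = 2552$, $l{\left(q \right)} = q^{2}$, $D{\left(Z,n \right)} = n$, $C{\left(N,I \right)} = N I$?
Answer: $2536$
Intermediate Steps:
$C{\left(N,I \right)} = I N$
$r - l{\left(W{\left(D{\left(-2,C{\left(4,-1 \right)} \right)} \right)} \right)} = 2552 - \left(\left(-1\right) 4\right)^{2} = 2552 - \left(-4\right)^{2} = 2552 - 16 = 2536$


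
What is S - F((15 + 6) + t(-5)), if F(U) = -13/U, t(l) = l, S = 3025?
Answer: 48413/16 ≈ 3025.8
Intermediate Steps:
S - F((15 + 6) + t(-5)) = 3025 - (-13)/((15 + 6) - 5) = 3025 - (-13)/(21 - 5) = 3025 - (-13)/16 = 3025 - 1*(-13/16) = 3025 + 13/16 = 48413/16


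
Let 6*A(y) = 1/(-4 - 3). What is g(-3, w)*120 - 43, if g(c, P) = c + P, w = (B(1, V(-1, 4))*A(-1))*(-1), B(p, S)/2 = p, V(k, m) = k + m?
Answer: -2781/7 ≈ -397.29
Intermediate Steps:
A(y) = -1/42 (A(y) = 1/(6*(-4 - 3)) = (1/6)/(-7) = (1/6)*(-1/7) = -1/42)
B(p, S) = 2*p
w = 1/21 (w = ((2*1)*(-1/42))*(-1) = (2*(-1/42))*(-1) = -1/21*(-1) = 1/21 ≈ 0.047619)
g(c, P) = P + c
g(-3, w)*120 - 43 = (1/21 - 3)*120 - 43 = -62/21*120 - 43 = -2480/7 - 43 = -2781/7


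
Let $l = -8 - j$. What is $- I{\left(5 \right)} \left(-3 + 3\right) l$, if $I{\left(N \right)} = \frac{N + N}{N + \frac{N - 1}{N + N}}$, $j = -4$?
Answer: $0$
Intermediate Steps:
$l = -4$ ($l = -8 - -4 = -8 + 4 = -4$)
$I{\left(N \right)} = \frac{2 N}{N + \frac{-1 + N}{2 N}}$
$- I{\left(5 \right)} \left(-3 + 3\right) l = - \frac{4 \cdot 5^{2}}{-1 + 5 + 2 \cdot 5^{2}} \left(-3 + 3\right) \left(-4\right) = - 4 \cdot 25 \frac{1}{-1 + 5 + 2 \cdot 25} \cdot 0 \left(-4\right) = - 4 \cdot 25 \frac{1}{-1 + 5 + 50} \cdot 0 \left(-4\right) = - 4 \cdot 25 \cdot \frac{1}{54} \cdot 0 \left(-4\right) = - \frac{50}{27} \cdot 0 \left(-4\right) = - 0 \left(-4\right) = \left(-1\right) 0 = 0$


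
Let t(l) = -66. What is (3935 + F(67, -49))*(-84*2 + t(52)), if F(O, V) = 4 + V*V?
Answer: -1483560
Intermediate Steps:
F(O, V) = 4 + V²
(3935 + F(67, -49))*(-84*2 + t(52)) = (3935 + (4 + (-49)²))*(-84*2 - 66) = (3935 + (4 + 2401))*(-168 - 66) = (3935 + 2405)*(-234) = 6340*(-234) = -1483560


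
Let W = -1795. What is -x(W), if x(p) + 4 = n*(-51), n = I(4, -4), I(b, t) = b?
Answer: 208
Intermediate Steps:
n = 4
x(p) = -208 (x(p) = -4 + 4*(-51) = -4 - 204 = -208)
-x(W) = -1*(-208) = 208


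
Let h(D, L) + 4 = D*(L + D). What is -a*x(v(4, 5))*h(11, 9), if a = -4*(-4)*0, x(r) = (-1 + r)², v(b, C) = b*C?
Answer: 0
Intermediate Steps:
v(b, C) = C*b
a = 0 (a = 16*0 = 0)
h(D, L) = -4 + D*(D + L) (h(D, L) = -4 + D*(L + D) = -4 + D*(D + L))
-a*x(v(4, 5))*h(11, 9) = -0*(-1 + 5*4)²*(-4 + 11² + 11*9) = -0*(-1 + 20)²*(-4 + 121 + 99) = -0*19²*216 = -0*361*216 = -0*216 = -1*0 = 0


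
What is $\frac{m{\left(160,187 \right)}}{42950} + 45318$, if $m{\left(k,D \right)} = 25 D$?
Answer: $\frac{77856511}{1718} \approx 45318.0$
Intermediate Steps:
$\frac{m{\left(160,187 \right)}}{42950} + 45318 = \frac{25 \cdot 187}{42950} + 45318 = 4675 \cdot \frac{1}{42950} + 45318 = \frac{187}{1718} + 45318 = \frac{77856511}{1718}$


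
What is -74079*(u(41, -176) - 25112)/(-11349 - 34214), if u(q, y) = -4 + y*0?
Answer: -11556324/283 ≈ -40835.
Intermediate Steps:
u(q, y) = -4 (u(q, y) = -4 + 0 = -4)
-74079*(u(41, -176) - 25112)/(-11349 - 34214) = -74079*(-4 - 25112)/(-11349 - 34214) = -74079/((-45563/(-25116))) = -74079/((-45563*(-1/25116))) = -74079/283/156 = -74079*156/283 = -11556324/283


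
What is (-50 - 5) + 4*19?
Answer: 21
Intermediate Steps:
(-50 - 5) + 4*19 = -55 + 76 = 21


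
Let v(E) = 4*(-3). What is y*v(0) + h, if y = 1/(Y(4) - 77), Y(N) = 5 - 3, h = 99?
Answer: 2479/25 ≈ 99.160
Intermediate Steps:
Y(N) = 2
y = -1/75 (y = 1/(2 - 77) = 1/(-75) = -1/75 ≈ -0.013333)
v(E) = -12
y*v(0) + h = -1/75*(-12) + 99 = 4/25 + 99 = 2479/25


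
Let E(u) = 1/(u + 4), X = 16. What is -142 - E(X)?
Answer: -2841/20 ≈ -142.05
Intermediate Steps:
E(u) = 1/(4 + u)
-142 - E(X) = -142 - 1/(4 + 16) = -142 - 1/20 = -2841/20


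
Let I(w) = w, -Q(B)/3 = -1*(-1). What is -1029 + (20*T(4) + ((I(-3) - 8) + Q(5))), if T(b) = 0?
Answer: -1043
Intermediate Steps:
Q(B) = -3 (Q(B) = -(-3)*(-1) = -3*1 = -3)
-1029 + (20*T(4) + ((I(-3) - 8) + Q(5))) = -1029 + (20*0 + ((-3 - 8) - 3)) = -1029 + (0 + (-11 - 3)) = -1029 + (0 - 14) = -1029 - 14 = -1043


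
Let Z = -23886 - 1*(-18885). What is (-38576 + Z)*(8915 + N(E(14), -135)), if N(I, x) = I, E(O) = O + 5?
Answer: -389316918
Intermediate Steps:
E(O) = 5 + O
Z = -5001 (Z = -23886 + 18885 = -5001)
(-38576 + Z)*(8915 + N(E(14), -135)) = (-38576 - 5001)*(8915 + (5 + 14)) = -43577*(8915 + 19) = -43577*8934 = -389316918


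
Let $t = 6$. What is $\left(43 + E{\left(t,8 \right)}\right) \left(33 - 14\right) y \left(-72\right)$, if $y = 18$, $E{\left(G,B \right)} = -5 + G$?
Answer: $-1083456$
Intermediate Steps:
$\left(43 + E{\left(t,8 \right)}\right) \left(33 - 14\right) y \left(-72\right) = \left(43 + \left(-5 + 6\right)\right) \left(33 - 14\right) 18 \left(-72\right) = \left(43 + 1\right) 19 \cdot 18 \left(-72\right) = 44 \cdot 19 \cdot 18 \left(-72\right) = 836 \cdot 18 \left(-72\right) = 15048 \left(-72\right) = -1083456$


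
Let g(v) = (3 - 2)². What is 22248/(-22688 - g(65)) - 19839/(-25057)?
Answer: -11926785/63168697 ≈ -0.18881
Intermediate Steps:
g(v) = 1 (g(v) = 1² = 1)
22248/(-22688 - g(65)) - 19839/(-25057) = 22248/(-22688 - 1*1) - 19839/(-25057) = 22248/(-22688 - 1) - 19839*(-1/25057) = 22248/(-22689) + 19839/25057 = 22248*(-1/22689) + 19839/25057 = -2472/2521 + 19839/25057 = -11926785/63168697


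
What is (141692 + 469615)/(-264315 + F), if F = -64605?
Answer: -203769/109640 ≈ -1.8585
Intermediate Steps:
(141692 + 469615)/(-264315 + F) = (141692 + 469615)/(-264315 - 64605) = 611307/(-328920) = 611307*(-1/328920) = -203769/109640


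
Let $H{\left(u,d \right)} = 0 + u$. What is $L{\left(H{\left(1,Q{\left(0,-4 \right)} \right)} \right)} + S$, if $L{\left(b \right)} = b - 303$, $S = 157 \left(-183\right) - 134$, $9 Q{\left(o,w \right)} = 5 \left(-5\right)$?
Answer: $-29167$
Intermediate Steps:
$Q{\left(o,w \right)} = - \frac{25}{9}$ ($Q{\left(o,w \right)} = \frac{5 \left(-5\right)}{9} = \frac{1}{9} \left(-25\right) = - \frac{25}{9}$)
$H{\left(u,d \right)} = u$
$S = -28865$ ($S = -28731 - 134 = -28865$)
$L{\left(b \right)} = -303 + b$
$L{\left(H{\left(1,Q{\left(0,-4 \right)} \right)} \right)} + S = \left(-303 + 1\right) - 28865 = -302 - 28865 = -29167$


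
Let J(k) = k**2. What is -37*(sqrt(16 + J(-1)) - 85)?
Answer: 3145 - 37*sqrt(17) ≈ 2992.4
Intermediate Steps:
-37*(sqrt(16 + J(-1)) - 85) = -37*(sqrt(16 + (-1)**2) - 85) = -37*(sqrt(16 + 1) - 85) = -37*(sqrt(17) - 85) = -37*(-85 + sqrt(17)) = 3145 - 37*sqrt(17)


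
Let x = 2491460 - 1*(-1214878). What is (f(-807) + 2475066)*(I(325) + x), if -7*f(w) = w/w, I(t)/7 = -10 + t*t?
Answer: 77022814416423/7 ≈ 1.1003e+13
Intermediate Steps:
I(t) = -70 + 7*t² (I(t) = 7*(-10 + t*t) = 7*(-10 + t²) = -70 + 7*t²)
x = 3706338 (x = 2491460 + 1214878 = 3706338)
f(w) = -⅐ (f(w) = -w/(7*w) = -⅐*1 = -⅐)
(f(-807) + 2475066)*(I(325) + x) = (-⅐ + 2475066)*((-70 + 7*325²) + 3706338) = 17325461*((-70 + 7*105625) + 3706338)/7 = 17325461*((-70 + 739375) + 3706338)/7 = 17325461*(739305 + 3706338)/7 = (17325461/7)*4445643 = 77022814416423/7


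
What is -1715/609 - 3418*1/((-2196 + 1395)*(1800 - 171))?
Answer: -106461913/37840041 ≈ -2.8135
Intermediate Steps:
-1715/609 - 3418*1/((-2196 + 1395)*(1800 - 171)) = -1715*1/609 - 3418/((-801*1629)) = -245/87 - 3418/(-1304829) = -245/87 - 3418*(-1/1304829) = -245/87 + 3418/1304829 = -106461913/37840041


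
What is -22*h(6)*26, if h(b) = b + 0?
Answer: -3432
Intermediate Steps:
h(b) = b
-22*h(6)*26 = -22*6*26 = -132*26 = -3432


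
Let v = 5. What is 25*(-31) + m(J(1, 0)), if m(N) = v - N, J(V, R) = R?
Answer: -770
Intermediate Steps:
m(N) = 5 - N
25*(-31) + m(J(1, 0)) = 25*(-31) + (5 - 1*0) = -775 + (5 + 0) = -775 + 5 = -770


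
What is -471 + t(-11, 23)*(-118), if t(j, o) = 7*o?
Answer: -19469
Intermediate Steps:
-471 + t(-11, 23)*(-118) = -471 + (7*23)*(-118) = -471 + 161*(-118) = -471 - 18998 = -19469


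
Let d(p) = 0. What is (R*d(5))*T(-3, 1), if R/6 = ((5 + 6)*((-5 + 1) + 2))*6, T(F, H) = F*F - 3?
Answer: 0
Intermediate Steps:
T(F, H) = -3 + F² (T(F, H) = F² - 3 = -3 + F²)
R = -792 (R = 6*(((5 + 6)*((-5 + 1) + 2))*6) = 6*((11*(-4 + 2))*6) = 6*((11*(-2))*6) = 6*(-22*6) = 6*(-132) = -792)
(R*d(5))*T(-3, 1) = (-792*0)*(-3 + (-3)²) = 0*(-3 + 9) = 0*6 = 0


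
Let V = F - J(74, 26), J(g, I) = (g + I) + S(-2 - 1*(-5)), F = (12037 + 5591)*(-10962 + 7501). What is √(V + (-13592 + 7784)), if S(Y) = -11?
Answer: I*√61016405 ≈ 7811.3*I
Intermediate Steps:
F = -61010508 (F = 17628*(-3461) = -61010508)
J(g, I) = -11 + I + g (J(g, I) = (g + I) - 11 = (I + g) - 11 = -11 + I + g)
V = -61010597 (V = -61010508 - (-11 + 26 + 74) = -61010508 - 1*89 = -61010508 - 89 = -61010597)
√(V + (-13592 + 7784)) = √(-61010597 + (-13592 + 7784)) = √(-61010597 - 5808) = √(-61016405) = I*√61016405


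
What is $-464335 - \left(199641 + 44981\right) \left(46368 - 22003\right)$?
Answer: $-5960679365$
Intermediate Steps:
$-464335 - \left(199641 + 44981\right) \left(46368 - 22003\right) = -464335 - 244622 \cdot 24365 = -464335 - 5960215030 = -5960679365$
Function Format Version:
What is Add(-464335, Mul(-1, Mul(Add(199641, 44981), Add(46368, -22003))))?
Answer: -5960679365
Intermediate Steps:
Add(-464335, Mul(-1, Mul(Add(199641, 44981), Add(46368, -22003)))) = Add(-464335, Mul(-1, Mul(244622, 24365))) = Add(-464335, Mul(-1, 5960215030)) = Add(-464335, -5960215030) = -5960679365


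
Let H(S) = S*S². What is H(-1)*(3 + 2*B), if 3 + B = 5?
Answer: -7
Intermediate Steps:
B = 2 (B = -3 + 5 = 2)
H(S) = S³
H(-1)*(3 + 2*B) = (-1)³*(3 + 2*2) = -(3 + 4) = -1*7 = -7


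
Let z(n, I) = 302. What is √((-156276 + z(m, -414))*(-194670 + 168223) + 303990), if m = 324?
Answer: 4*√257834273 ≈ 64229.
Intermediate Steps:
√((-156276 + z(m, -414))*(-194670 + 168223) + 303990) = √((-156276 + 302)*(-194670 + 168223) + 303990) = √(-155974*(-26447) + 303990) = √(4125044378 + 303990) = √4125348368 = 4*√257834273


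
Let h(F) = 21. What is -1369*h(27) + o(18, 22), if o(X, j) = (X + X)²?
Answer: -27453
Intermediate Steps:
o(X, j) = 4*X² (o(X, j) = (2*X)² = 4*X²)
-1369*h(27) + o(18, 22) = -1369*21 + 4*18² = -28749 + 4*324 = -28749 + 1296 = -27453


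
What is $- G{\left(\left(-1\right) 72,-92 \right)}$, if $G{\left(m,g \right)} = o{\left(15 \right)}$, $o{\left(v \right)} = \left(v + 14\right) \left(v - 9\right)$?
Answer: $-174$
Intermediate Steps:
$o{\left(v \right)} = \left(-9 + v\right) \left(14 + v\right)$ ($o{\left(v \right)} = \left(14 + v\right) \left(-9 + v\right) = \left(-9 + v\right) \left(14 + v\right)$)
$G{\left(m,g \right)} = 174$ ($G{\left(m,g \right)} = -126 + 15^{2} + 5 \cdot 15 = -126 + 225 + 75 = 174$)
$- G{\left(\left(-1\right) 72,-92 \right)} = \left(-1\right) 174 = -174$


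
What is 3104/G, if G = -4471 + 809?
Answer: -1552/1831 ≈ -0.84762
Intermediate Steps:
G = -3662
3104/G = 3104/(-3662) = 3104*(-1/3662) = -1552/1831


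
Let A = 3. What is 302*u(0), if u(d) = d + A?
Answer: 906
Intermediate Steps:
u(d) = 3 + d (u(d) = d + 3 = 3 + d)
302*u(0) = 302*(3 + 0) = 302*3 = 906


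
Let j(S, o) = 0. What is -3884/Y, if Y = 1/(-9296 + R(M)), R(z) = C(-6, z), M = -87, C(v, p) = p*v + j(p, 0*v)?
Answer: 34078216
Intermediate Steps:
C(v, p) = p*v (C(v, p) = p*v + 0 = p*v)
R(z) = -6*z (R(z) = z*(-6) = -6*z)
Y = -1/8774 (Y = 1/(-9296 - 6*(-87)) = 1/(-9296 + 522) = 1/(-8774) = -1/8774 ≈ -0.00011397)
-3884/Y = -3884/(-1/8774) = -3884*(-8774) = 34078216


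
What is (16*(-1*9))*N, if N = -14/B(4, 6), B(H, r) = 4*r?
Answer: 84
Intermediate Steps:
N = -7/12 (N = -14/(4*6) = -14/24 = -14*1/24 = -7/12 ≈ -0.58333)
(16*(-1*9))*N = (16*(-1*9))*(-7/12) = (16*(-9))*(-7/12) = -144*(-7/12) = 84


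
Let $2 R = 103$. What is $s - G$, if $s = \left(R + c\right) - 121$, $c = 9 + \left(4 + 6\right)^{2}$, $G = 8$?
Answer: $\frac{63}{2} \approx 31.5$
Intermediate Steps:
$R = \frac{103}{2}$ ($R = \frac{1}{2} \cdot 103 = \frac{103}{2} \approx 51.5$)
$c = 109$ ($c = 9 + 10^{2} = 9 + 100 = 109$)
$s = \frac{79}{2}$ ($s = \left(\frac{103}{2} + 109\right) - 121 = \frac{321}{2} - 121 = \frac{79}{2} \approx 39.5$)
$s - G = \frac{79}{2} - 8 = \frac{63}{2}$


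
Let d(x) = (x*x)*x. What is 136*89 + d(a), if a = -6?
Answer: 11888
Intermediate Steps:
d(x) = x³ (d(x) = x²*x = x³)
136*89 + d(a) = 136*89 + (-6)³ = 12104 - 216 = 11888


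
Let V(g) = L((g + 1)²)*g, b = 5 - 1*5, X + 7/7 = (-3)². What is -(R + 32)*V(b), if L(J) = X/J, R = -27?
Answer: 0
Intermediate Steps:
X = 8 (X = -1 + (-3)² = -1 + 9 = 8)
b = 0 (b = 5 - 5 = 0)
L(J) = 8/J
V(g) = 8*g/(1 + g)² (V(g) = (8/((g + 1)²))*g = (8/((1 + g)²))*g = (8/(1 + g)²)*g = 8*g/(1 + g)²)
-(R + 32)*V(b) = -(-27 + 32)*8*0/(1 + 0)² = -5*8*0/1² = -5*8*0*1 = -5*0 = -1*0 = 0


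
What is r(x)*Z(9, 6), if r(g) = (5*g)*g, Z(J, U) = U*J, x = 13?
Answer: 45630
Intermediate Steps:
Z(J, U) = J*U
r(g) = 5*g²
r(x)*Z(9, 6) = (5*13²)*(9*6) = (5*169)*54 = 845*54 = 45630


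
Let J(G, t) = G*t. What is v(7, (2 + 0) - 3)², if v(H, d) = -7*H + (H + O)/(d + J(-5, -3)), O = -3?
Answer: 116281/49 ≈ 2373.1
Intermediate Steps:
v(H, d) = -7*H + (-3 + H)/(15 + d) (v(H, d) = -7*H + (H - 3)/(d - 5*(-3)) = -7*H + (-3 + H)/(d + 15) = -7*H + (-3 + H)/(15 + d))
v(7, (2 + 0) - 3)² = ((-3 - 104*7 - 7*7*((2 + 0) - 3))/(15 + ((2 + 0) - 3)))² = ((-3 - 728 - 7*7*(2 - 3))/(15 + (2 - 3)))² = ((-3 - 728 - 7*7*(-1))/(15 - 1))² = ((-3 - 728 + 49)/14)² = ((1/14)*(-682))² = (-341/7)² = 116281/49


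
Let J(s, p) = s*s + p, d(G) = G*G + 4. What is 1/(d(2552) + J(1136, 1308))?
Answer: 1/7804512 ≈ 1.2813e-7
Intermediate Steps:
d(G) = 4 + G² (d(G) = G² + 4 = 4 + G²)
J(s, p) = p + s² (J(s, p) = s² + p = p + s²)
1/(d(2552) + J(1136, 1308)) = 1/((4 + 2552²) + (1308 + 1136²)) = 1/((4 + 6512704) + (1308 + 1290496)) = 1/(6512708 + 1291804) = 1/7804512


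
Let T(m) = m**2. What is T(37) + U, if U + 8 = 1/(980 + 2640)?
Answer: 4926821/3620 ≈ 1361.0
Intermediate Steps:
U = -28959/3620 (U = -8 + 1/(980 + 2640) = -8 + 1/3620 = -28959/3620 ≈ -7.9997)
T(37) + U = 37**2 - 28959/3620 = 1369 - 28959/3620 = 4926821/3620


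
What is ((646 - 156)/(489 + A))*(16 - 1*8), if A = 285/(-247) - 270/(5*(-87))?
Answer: 184730/23019 ≈ 8.0251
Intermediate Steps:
A = -201/377 (A = 285*(-1/247) - 270/(-435) = -15/13 - 270*(-1/435) = -15/13 + 18/29 = -201/377 ≈ -0.53316)
((646 - 156)/(489 + A))*(16 - 1*8) = ((646 - 156)/(489 - 201/377))*(16 - 1*8) = (490/(184152/377))*(16 - 8) = (490*(377/184152))*8 = (92365/92076)*8 = 184730/23019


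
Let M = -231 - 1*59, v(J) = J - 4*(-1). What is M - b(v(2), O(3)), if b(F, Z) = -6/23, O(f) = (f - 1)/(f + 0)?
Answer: -6664/23 ≈ -289.74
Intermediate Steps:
v(J) = 4 + J (v(J) = J + 4 = 4 + J)
M = -290 (M = -231 - 59 = -290)
O(f) = (-1 + f)/f
b(F, Z) = -6/23 (b(F, Z) = -6*1/23 = -6/23)
M - b(v(2), O(3)) = -290 - 1*(-6/23) = -290 + 6/23 = -6664/23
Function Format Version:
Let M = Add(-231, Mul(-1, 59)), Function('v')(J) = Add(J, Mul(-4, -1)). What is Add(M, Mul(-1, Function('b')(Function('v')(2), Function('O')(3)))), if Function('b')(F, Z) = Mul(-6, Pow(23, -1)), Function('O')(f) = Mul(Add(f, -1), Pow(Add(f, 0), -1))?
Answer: Rational(-6664, 23) ≈ -289.74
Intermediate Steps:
Function('v')(J) = Add(4, J) (Function('v')(J) = Add(J, 4) = Add(4, J))
M = -290 (M = Add(-231, -59) = -290)
Function('O')(f) = Mul(Pow(f, -1), Add(-1, f)) (Function('O')(f) = Mul(Add(-1, f), Pow(f, -1)) = Mul(Pow(f, -1), Add(-1, f)))
Function('b')(F, Z) = Rational(-6, 23) (Function('b')(F, Z) = Mul(-6, Rational(1, 23)) = Rational(-6, 23))
Add(M, Mul(-1, Function('b')(Function('v')(2), Function('O')(3)))) = Add(-290, Mul(-1, Rational(-6, 23))) = Add(-290, Rational(6, 23)) = Rational(-6664, 23)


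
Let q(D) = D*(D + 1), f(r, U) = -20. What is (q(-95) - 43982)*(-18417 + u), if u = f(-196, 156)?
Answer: 646253724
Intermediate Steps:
u = -20
q(D) = D*(1 + D)
(q(-95) - 43982)*(-18417 + u) = (-95*(1 - 95) - 43982)*(-18417 - 20) = (-95*(-94) - 43982)*(-18437) = (8930 - 43982)*(-18437) = -35052*(-18437) = 646253724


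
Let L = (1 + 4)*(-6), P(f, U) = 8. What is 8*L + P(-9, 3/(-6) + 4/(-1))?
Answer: -232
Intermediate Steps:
L = -30 (L = 5*(-6) = -30)
8*L + P(-9, 3/(-6) + 4/(-1)) = 8*(-30) + 8 = -240 + 8 = -232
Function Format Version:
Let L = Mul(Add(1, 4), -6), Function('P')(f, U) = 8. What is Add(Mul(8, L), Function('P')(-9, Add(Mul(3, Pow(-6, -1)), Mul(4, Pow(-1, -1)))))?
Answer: -232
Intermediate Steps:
L = -30 (L = Mul(5, -6) = -30)
Add(Mul(8, L), Function('P')(-9, Add(Mul(3, Pow(-6, -1)), Mul(4, Pow(-1, -1))))) = Add(Mul(8, -30), 8) = Add(-240, 8) = -232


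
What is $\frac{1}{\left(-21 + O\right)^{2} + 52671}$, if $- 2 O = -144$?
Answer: $\frac{1}{55272} \approx 1.8092 \cdot 10^{-5}$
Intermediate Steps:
$O = 72$ ($O = \left(- \frac{1}{2}\right) \left(-144\right) = 72$)
$\frac{1}{\left(-21 + O\right)^{2} + 52671} = \frac{1}{\left(-21 + 72\right)^{2} + 52671} = \frac{1}{51^{2} + 52671} = \frac{1}{2601 + 52671} = \frac{1}{55272}$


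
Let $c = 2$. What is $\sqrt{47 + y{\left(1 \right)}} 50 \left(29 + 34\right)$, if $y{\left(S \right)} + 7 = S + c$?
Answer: $3150 \sqrt{43} \approx 20656.0$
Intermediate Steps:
$y{\left(S \right)} = -5 + S$ ($y{\left(S \right)} = -7 + \left(S + 2\right) = -7 + \left(2 + S\right) = -5 + S$)
$\sqrt{47 + y{\left(1 \right)}} 50 \left(29 + 34\right) = \sqrt{47 + \left(-5 + 1\right)} 50 \left(29 + 34\right) = \sqrt{47 - 4} \cdot 50 \cdot 63 = \sqrt{43} \cdot 50 \cdot 63 = 50 \sqrt{43} \cdot 63 = 3150 \sqrt{43}$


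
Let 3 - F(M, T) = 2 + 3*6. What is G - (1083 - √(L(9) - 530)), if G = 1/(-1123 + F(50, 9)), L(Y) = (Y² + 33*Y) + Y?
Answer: -1234621/1140 + I*√143 ≈ -1083.0 + 11.958*I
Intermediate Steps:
F(M, T) = -17 (F(M, T) = 3 - (2 + 3*6) = 3 - (2 + 18) = 3 - 1*20 = 3 - 20 = -17)
L(Y) = Y² + 34*Y
G = -1/1140 (G = 1/(-1123 - 17) = 1/(-1140) = -1/1140 ≈ -0.00087719)
G - (1083 - √(L(9) - 530)) = -1/1140 - (1083 - √(9*(34 + 9) - 530)) = -1/1140 - (1083 - √(9*43 - 530)) = -1/1140 - (1083 - √(387 - 530)) = -1/1140 - (1083 - √(-143)) = -1/1140 - (1083 - I*√143) = -1/1140 + (-1083 + I*√143) = -1234621/1140 + I*√143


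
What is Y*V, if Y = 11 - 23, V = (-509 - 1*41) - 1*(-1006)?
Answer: -5472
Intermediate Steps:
V = 456 (V = (-509 - 41) + 1006 = -550 + 1006 = 456)
Y = -12
Y*V = -12*456 = -5472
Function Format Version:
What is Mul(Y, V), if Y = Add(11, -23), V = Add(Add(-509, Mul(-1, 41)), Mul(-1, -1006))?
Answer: -5472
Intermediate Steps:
V = 456 (V = Add(Add(-509, -41), 1006) = Add(-550, 1006) = 456)
Y = -12
Mul(Y, V) = Mul(-12, 456) = -5472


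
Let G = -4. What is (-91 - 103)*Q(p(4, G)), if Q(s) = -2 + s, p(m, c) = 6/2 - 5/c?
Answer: -873/2 ≈ -436.50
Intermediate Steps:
p(m, c) = 3 - 5/c (p(m, c) = 6*(½) - 5/c = 3 - 5/c)
(-91 - 103)*Q(p(4, G)) = (-91 - 103)*(-2 + (3 - 5/(-4))) = -194*(-2 + (3 - 5*(-¼))) = -194*(-2 + (3 + 5/4)) = -194*(-2 + 17/4) = -194*9/4 = -873/2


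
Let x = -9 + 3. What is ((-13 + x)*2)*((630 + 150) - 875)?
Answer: 3610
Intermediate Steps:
x = -6
((-13 + x)*2)*((630 + 150) - 875) = ((-13 - 6)*2)*((630 + 150) - 875) = (-19*2)*(780 - 875) = -38*(-95) = 3610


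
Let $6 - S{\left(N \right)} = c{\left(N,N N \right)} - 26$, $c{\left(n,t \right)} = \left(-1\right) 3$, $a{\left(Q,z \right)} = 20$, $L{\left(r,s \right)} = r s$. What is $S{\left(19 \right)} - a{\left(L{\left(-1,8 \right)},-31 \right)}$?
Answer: $15$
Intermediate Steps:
$c{\left(n,t \right)} = -3$
$S{\left(N \right)} = 35$ ($S{\left(N \right)} = 6 - \left(-3 - 26\right) = 6 - -29 = 6 + 29 = 35$)
$S{\left(19 \right)} - a{\left(L{\left(-1,8 \right)},-31 \right)} = 35 - 20 = 15$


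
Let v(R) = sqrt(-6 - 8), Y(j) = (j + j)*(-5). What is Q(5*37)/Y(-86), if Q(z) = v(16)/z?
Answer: I*sqrt(14)/159100 ≈ 2.3518e-5*I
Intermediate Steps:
Y(j) = -10*j (Y(j) = (2*j)*(-5) = -10*j)
v(R) = I*sqrt(14) (v(R) = sqrt(-14) = I*sqrt(14))
Q(z) = I*sqrt(14)/z (Q(z) = (I*sqrt(14))/z = I*sqrt(14)/z)
Q(5*37)/Y(-86) = (I*sqrt(14)/((5*37)))/((-10*(-86))) = (I*sqrt(14)/185)/860 = (I*sqrt(14)*(1/185))*(1/860) = (I*sqrt(14)/185)*(1/860) = I*sqrt(14)/159100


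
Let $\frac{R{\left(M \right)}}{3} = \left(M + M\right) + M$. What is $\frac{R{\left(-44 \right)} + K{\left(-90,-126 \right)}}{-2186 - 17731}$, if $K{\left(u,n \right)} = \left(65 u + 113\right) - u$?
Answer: $\frac{6043}{19917} \approx 0.30341$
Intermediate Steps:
$K{\left(u,n \right)} = 113 + 64 u$ ($K{\left(u,n \right)} = \left(113 + 65 u\right) - u = 113 + 64 u$)
$R{\left(M \right)} = 9 M$ ($R{\left(M \right)} = 3 \left(\left(M + M\right) + M\right) = 3 \left(2 M + M\right) = 3 \cdot 3 M = 9 M$)
$\frac{R{\left(-44 \right)} + K{\left(-90,-126 \right)}}{-2186 - 17731} = \frac{9 \left(-44\right) + \left(113 + 64 \left(-90\right)\right)}{-2186 - 17731} = \frac{-396 + \left(113 - 5760\right)}{-19917} = \left(-396 - 5647\right) \left(- \frac{1}{19917}\right) = \left(-6043\right) \left(- \frac{1}{19917}\right) = \frac{6043}{19917}$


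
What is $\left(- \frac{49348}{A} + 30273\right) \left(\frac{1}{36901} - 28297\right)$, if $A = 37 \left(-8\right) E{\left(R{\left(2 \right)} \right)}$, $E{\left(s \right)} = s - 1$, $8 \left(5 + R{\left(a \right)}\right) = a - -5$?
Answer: $- \frac{47901889819667628}{55978817} \approx -8.5571 \cdot 10^{8}$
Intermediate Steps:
$R{\left(a \right)} = - \frac{35}{8} + \frac{a}{8}$ ($R{\left(a \right)} = -5 + \frac{a - -5}{8} = -5 + \frac{a + 5}{8} = -5 + \frac{5 + a}{8} = -5 + \left(\frac{5}{8} + \frac{a}{8}\right) = - \frac{35}{8} + \frac{a}{8}$)
$E{\left(s \right)} = -1 + s$ ($E{\left(s \right)} = s - 1 = -1 + s$)
$A = 1517$ ($A = 37 \left(-8\right) \left(-1 + \left(- \frac{35}{8} + \frac{1}{8} \cdot 2\right)\right) = - 296 \left(-1 + \left(- \frac{35}{8} + \frac{1}{4}\right)\right) = - 296 \left(-1 - \frac{33}{8}\right) = \left(-296\right) \left(- \frac{41}{8}\right) = 1517$)
$\left(- \frac{49348}{A} + 30273\right) \left(\frac{1}{36901} - 28297\right) = \left(- \frac{49348}{1517} + 30273\right) \left(\frac{1}{36901} - 28297\right) = \left(\left(-49348\right) \frac{1}{1517} + 30273\right) \left(\frac{1}{36901} - 28297\right) = \left(- \frac{49348}{1517} + 30273\right) \left(- \frac{1044187596}{36901}\right) = \frac{45874793}{1517} \left(- \frac{1044187596}{36901}\right) = - \frac{47901889819667628}{55978817}$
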